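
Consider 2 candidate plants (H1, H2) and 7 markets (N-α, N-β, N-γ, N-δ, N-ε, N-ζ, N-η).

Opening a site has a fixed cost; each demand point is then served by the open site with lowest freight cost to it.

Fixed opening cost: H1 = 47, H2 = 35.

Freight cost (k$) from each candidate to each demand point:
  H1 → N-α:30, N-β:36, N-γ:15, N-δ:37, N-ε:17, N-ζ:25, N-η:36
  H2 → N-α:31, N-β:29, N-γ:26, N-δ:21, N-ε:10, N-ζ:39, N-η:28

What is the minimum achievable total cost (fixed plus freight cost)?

219

Open {H2}: assign each demand point to its cheapest open site.
  N-α→H2 31, N-β→H2 29, N-γ→H2 26, N-δ→H2 21, N-ε→H2 10, N-ζ→H2 39, N-η→H2 28
  freight cost 184, fixed 35 → total 219.
Compare {H1, H2}: freight cost 158 + fixed 82 = 240.
Compare {H1}: freight cost 196 + fixed 47 = 243.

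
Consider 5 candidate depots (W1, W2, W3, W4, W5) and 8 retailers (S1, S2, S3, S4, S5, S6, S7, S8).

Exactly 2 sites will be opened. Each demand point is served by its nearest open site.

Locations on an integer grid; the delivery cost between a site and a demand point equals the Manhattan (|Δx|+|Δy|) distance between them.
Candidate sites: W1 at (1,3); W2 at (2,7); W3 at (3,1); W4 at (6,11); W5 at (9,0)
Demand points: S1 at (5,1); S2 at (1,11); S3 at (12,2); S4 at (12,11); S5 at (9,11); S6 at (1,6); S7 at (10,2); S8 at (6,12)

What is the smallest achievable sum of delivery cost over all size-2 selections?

38

Open {W4, W5}.
  S1→W5 5, S2→W4 5, S3→W5 5, S4→W4 6, S5→W4 3, S6→W4 10, S7→W5 3, S8→W4 1  ⇒ total 38.
Compare {W3, W4}: total 42.
Compare {W1, W4}: total 46.
No size-2 selection does better; minimum is 38.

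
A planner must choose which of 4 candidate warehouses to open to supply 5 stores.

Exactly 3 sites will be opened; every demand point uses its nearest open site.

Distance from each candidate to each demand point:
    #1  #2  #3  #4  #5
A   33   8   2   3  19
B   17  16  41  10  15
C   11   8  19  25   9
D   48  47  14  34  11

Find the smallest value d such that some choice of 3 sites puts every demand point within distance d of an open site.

11

Open {A, B, C}.
  Farthest demand point is #1 at distance 11 (to C); all others are ≤ 11.
With {A, C, D} the worst case is 11.
With {B, C, D} the worst case is 14.
No size-3 selection achieves below 11.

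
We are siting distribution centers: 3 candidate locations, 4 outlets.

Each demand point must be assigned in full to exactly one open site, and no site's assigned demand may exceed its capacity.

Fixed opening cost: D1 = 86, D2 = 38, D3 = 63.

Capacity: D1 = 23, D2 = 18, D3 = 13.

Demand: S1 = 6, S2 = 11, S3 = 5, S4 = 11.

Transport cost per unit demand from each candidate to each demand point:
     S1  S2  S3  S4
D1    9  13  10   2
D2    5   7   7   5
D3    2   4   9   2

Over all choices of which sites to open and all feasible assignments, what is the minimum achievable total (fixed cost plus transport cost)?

Open {D1, D2}; cheapest assignment that respects the capacities:
  D1 (cap 23, load 16): S3, S4 — cost 5×10 + 11×2 = 72
  D2 (cap 18, load 17): S1, S2 — cost 6×5 + 11×7 = 107
  Shipping 179, fixed 124 → total 303.
  Any other capacity-feasible assignment to {D1, D2} ships for at least 179.
Compare {D1, D2, D3}: its best feasible assignment gives total 318.
Compare {D1, D3}: its best feasible assignment gives total 319.
Every other set of open sites that can feasibly serve all demand totals ≥ 318 even under its best assignment. Minimum: 303.

303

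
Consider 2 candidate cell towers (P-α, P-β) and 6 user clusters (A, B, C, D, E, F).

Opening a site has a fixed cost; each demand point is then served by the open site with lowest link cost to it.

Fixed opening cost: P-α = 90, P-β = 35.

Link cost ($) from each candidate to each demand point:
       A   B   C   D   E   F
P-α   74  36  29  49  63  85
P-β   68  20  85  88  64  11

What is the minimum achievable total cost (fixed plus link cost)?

Open {P-α, P-β}: assign each demand point to its cheapest open site.
  A→P-β 68, B→P-β 20, C→P-α 29, D→P-α 49, E→P-α 63, F→P-β 11
  link cost 240, fixed 125 → total 365.
Compare {P-β}: link cost 336 + fixed 35 = 371.
Compare {P-α}: link cost 336 + fixed 90 = 426.

365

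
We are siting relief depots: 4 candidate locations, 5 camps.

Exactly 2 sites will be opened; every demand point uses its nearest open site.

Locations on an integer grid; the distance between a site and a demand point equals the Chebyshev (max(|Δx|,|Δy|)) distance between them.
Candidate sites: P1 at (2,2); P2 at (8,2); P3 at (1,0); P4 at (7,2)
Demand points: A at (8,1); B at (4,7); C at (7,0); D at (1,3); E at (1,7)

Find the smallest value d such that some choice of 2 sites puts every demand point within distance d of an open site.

5

Open {P1, P2}.
  Farthest demand point is B at distance 5 (to P1); all others are ≤ 5.
With {P1, P4} the worst case is 5.
With {P1, P3} the worst case is 6.
No size-2 selection achieves below 5.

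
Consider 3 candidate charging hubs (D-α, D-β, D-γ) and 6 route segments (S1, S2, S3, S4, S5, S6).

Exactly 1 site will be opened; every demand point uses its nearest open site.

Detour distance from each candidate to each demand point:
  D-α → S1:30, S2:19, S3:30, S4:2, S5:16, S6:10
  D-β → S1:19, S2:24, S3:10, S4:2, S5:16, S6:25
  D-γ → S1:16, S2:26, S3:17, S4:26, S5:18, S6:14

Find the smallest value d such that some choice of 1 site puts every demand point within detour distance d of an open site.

Open {D-β}.
  Farthest demand point is S6 at detour distance 25 (to D-β); all others are ≤ 25.
With {D-γ} the worst case is 26.
With {D-α} the worst case is 30.
No size-1 selection achieves below 25.

25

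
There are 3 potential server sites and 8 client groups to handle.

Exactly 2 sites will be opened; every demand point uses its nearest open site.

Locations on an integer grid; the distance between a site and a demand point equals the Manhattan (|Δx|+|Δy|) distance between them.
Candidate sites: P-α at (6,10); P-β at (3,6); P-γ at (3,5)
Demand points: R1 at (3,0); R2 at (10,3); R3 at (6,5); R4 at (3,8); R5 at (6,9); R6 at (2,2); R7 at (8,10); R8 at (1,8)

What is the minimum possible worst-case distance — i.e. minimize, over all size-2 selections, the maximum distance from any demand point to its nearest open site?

9

Open {P-α, P-γ}.
  Farthest demand point is R2 at distance 9 (to P-γ); all others are ≤ 9.
With {P-β, P-γ} the worst case is 9.
With {P-α, P-β} the worst case is 10.
No size-2 selection achieves below 9.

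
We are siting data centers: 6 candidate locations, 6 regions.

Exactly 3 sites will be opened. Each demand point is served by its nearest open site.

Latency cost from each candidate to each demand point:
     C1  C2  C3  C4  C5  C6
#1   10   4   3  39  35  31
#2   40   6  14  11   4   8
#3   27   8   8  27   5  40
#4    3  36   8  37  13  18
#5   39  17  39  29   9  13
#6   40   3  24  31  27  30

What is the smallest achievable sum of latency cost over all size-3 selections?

Open {#1, #2, #4}.
  C1→#4 3, C2→#1 4, C3→#1 3, C4→#2 11, C5→#2 4, C6→#2 8  ⇒ total 33.
Compare {#2, #4, #6}: total 37.
Compare {#1, #2, #6}: total 39.
No size-3 selection does better; minimum is 33.

33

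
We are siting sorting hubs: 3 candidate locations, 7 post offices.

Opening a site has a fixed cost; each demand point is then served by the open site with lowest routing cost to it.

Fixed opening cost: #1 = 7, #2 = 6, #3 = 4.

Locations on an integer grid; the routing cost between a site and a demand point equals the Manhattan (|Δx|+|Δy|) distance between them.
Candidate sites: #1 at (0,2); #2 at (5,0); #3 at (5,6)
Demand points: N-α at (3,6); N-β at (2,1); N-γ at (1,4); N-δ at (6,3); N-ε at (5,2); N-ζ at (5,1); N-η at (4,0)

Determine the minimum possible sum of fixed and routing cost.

30

Open {#2, #3}: assign each demand point to its cheapest open site.
  N-α→#3 2, N-β→#2 4, N-γ→#3 6, N-δ→#2 4, N-ε→#2 2, N-ζ→#2 1, N-η→#2 1
  routing cost 20, fixed 10 → total 30.
Compare {#1, #2, #3}: routing cost 16 + fixed 17 = 33.
Compare {#2}: routing cost 28 + fixed 6 = 34.
Compare {#1, #2}: routing cost 21 + fixed 13 = 34.
All other subsets cost ≥ 33. Minimum total cost: 30.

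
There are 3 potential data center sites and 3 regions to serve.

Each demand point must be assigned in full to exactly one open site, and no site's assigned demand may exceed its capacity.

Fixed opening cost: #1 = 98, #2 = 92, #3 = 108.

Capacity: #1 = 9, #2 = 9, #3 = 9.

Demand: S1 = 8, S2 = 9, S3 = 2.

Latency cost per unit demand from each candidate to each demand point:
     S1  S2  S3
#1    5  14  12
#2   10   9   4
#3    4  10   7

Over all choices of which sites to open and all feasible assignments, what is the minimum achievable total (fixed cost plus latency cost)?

Open {#1, #2, #3}; cheapest assignment that respects the capacities:
  #1 (cap 9, load 8): S1 — cost 8×5 = 40
  #2 (cap 9, load 9): S2 — cost 9×9 = 81
  #3 (cap 9, load 2): S3 — cost 2×7 = 14
  Shipping 135, fixed 298 → total 433.
  Any other capacity-feasible assignment to {#1, #2, #3} ships for at least 135.
Total demand is 19 and no other set of sites has combined capacity ≥ 19, so {#1, #2, #3} is the only feasible choice of open sites. Minimum: 433.

433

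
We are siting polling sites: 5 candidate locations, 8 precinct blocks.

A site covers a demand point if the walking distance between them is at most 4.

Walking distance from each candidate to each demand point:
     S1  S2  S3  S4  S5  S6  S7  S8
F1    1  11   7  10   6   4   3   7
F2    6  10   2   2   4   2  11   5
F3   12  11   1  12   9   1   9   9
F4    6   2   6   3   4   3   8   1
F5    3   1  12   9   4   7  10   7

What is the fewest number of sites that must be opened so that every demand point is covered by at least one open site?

Coverage sets (demand points within 4 of each site):
  F1: {S1, S6, S7}
  F2: {S3, S4, S5, S6}
  F3: {S3, S6}
  F4: {S2, S4, S5, S6, S8}
  F5: {S1, S2, S5}
No 2 sites suffice: every size-2 union leaves at least one demand point uncovered.
But {F1, F2, F4} covers everything, so the minimum is 3.

3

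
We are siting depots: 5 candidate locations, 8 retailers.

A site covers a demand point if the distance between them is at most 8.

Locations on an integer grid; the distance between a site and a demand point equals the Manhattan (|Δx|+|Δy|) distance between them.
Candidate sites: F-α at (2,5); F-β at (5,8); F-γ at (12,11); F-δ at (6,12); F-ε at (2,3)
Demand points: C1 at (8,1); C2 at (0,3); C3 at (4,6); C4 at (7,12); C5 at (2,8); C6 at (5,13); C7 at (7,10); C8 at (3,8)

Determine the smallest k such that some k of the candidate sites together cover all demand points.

2

Coverage sets (demand points within 8 of each site):
  F-α: {C2, C3, C5, C8}
  F-β: {C3, C4, C5, C6, C7, C8}
  F-γ: {C4, C7}
  F-δ: {C3, C4, C5, C6, C7, C8}
  F-ε: {C1, C2, C3, C5, C8}
No single site covers all 8 demand points.
But {F-β, F-ε} covers everything, so the minimum is 2.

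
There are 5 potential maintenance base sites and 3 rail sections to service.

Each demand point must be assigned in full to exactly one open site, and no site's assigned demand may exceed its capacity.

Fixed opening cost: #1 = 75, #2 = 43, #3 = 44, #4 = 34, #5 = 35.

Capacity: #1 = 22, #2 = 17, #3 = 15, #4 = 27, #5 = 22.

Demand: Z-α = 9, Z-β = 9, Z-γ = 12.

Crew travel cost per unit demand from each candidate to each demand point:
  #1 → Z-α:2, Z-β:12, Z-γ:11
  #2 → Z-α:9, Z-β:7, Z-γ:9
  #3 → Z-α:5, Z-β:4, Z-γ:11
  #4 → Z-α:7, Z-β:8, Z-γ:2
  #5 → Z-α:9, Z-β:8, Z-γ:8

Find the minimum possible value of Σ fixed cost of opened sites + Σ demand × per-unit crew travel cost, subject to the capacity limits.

201

Open {#3, #4}; cheapest assignment that respects the capacities:
  #3 (cap 15, load 9): Z-β — cost 9×4 = 36
  #4 (cap 27, load 21): Z-α, Z-γ — cost 9×7 + 12×2 = 87
  Shipping 123, fixed 78 → total 201.
  Any other capacity-feasible assignment to {#3, #4} ships for at least 123.
Compare {#1, #4}: its best feasible assignment gives total 223.
Compare {#2, #4}: its best feasible assignment gives total 227.
Every other set of open sites that can feasibly serve all demand totals ≥ 223 even under its best assignment. Minimum: 201.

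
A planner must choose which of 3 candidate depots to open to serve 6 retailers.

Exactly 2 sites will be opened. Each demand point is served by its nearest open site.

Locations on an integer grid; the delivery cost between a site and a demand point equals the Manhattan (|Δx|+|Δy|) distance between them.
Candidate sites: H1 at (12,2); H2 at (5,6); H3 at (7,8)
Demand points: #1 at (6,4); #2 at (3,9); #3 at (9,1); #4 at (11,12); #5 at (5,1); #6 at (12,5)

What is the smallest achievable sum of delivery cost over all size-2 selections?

31

Open {H1, H2}.
  #1→H2 3, #2→H2 5, #3→H1 4, #4→H1 11, #5→H2 5, #6→H1 3  ⇒ total 31.
Compare {H1, H3}: total 33.
Compare {H2, H3}: total 38.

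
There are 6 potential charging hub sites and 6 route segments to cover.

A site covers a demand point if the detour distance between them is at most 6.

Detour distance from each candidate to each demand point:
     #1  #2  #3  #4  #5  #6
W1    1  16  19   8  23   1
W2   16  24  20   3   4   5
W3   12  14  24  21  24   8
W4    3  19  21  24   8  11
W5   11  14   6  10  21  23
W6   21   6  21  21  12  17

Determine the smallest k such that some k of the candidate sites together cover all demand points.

4

Coverage sets (demand points within 6 of each site):
  W1: {#1, #6}
  W2: {#4, #5, #6}
  W3: {}
  W4: {#1}
  W5: {#3}
  W6: {#2}
No 3 sites suffice: every size-3 union leaves at least one demand point uncovered.
But {W1, W2, W5, W6} covers everything, so the minimum is 4.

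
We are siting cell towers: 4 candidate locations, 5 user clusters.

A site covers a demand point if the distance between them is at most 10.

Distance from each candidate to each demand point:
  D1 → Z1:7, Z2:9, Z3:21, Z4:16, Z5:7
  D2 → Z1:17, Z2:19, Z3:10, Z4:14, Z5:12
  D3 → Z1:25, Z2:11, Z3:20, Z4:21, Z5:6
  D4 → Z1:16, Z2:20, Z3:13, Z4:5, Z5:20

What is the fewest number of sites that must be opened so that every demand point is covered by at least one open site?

Coverage sets (demand points within 10 of each site):
  D1: {Z1, Z2, Z5}
  D2: {Z3}
  D3: {Z5}
  D4: {Z4}
No 2 sites suffice: every size-2 union leaves at least one demand point uncovered.
But {D1, D2, D4} covers everything, so the minimum is 3.

3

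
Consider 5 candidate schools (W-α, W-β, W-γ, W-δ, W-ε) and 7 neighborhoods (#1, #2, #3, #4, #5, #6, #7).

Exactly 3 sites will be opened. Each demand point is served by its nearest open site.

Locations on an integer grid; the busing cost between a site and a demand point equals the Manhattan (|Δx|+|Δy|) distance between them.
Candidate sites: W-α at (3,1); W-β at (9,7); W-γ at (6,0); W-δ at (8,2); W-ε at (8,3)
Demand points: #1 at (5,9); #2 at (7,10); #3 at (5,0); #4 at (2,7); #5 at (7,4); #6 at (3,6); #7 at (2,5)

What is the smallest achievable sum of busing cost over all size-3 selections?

Open {W-α, W-β, W-ε}.
  #1→W-β 6, #2→W-β 5, #3→W-α 3, #4→W-α 7, #5→W-ε 2, #6→W-α 5, #7→W-α 5  ⇒ total 33.
Compare {W-α, W-β, W-γ}: total 34.
Compare {W-α, W-β, W-δ}: total 34.
No size-3 selection does better; minimum is 33.

33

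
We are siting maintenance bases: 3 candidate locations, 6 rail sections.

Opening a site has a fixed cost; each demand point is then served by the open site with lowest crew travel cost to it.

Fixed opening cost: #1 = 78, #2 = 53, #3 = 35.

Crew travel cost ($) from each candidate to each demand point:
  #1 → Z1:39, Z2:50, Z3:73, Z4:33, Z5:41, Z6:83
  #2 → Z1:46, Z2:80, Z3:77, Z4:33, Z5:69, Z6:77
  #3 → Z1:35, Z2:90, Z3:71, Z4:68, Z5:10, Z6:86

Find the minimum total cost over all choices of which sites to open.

394

Open {#2, #3}: assign each demand point to its cheapest open site.
  Z1→#3 35, Z2→#2 80, Z3→#3 71, Z4→#2 33, Z5→#3 10, Z6→#2 77
  crew travel cost 306, fixed 88 → total 394.
Compare {#3}: crew travel cost 360 + fixed 35 = 395.
Compare {#1, #3}: crew travel cost 282 + fixed 113 = 395.
Compare {#1}: crew travel cost 319 + fixed 78 = 397.
All other subsets cost ≥ 395. Minimum total cost: 394.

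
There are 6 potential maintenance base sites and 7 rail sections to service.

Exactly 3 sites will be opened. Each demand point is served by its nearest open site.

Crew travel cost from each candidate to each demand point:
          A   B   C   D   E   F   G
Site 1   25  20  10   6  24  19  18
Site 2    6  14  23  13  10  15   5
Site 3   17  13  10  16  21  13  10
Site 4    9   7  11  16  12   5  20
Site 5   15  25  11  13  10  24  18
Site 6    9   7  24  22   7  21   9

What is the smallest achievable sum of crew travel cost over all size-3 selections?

Open {Site 1, Site 2, Site 4}.
  A→Site 2 6, B→Site 4 7, C→Site 1 10, D→Site 1 6, E→Site 2 10, F→Site 4 5, G→Site 2 5  ⇒ total 49.
Compare {Site 1, Site 4, Site 6}: total 53.
Compare {Site 2, Site 4, Site 6}: total 54.
No size-3 selection does better; minimum is 49.

49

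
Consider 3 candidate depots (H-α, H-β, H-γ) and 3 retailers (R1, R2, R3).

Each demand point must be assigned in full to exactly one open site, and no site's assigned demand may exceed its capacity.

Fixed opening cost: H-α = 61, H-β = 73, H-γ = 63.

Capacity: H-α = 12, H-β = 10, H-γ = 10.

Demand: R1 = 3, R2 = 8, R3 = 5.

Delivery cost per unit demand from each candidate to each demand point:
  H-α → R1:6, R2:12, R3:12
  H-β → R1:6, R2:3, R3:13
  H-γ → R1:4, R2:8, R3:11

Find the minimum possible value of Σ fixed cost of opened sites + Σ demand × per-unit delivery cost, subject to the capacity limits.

Open {H-β, H-γ}; cheapest assignment that respects the capacities:
  H-β (cap 10, load 8): R2 — cost 8×3 = 24
  H-γ (cap 10, load 8): R1, R3 — cost 3×4 + 5×11 = 67
  Shipping 91, fixed 136 → total 227.
  Any other capacity-feasible assignment to {H-β, H-γ} ships for at least 91.
Compare {H-α, H-β}: its best feasible assignment gives total 236.
Compare {H-α, H-γ}: its best feasible assignment gives total 266.
Every other set of open sites that can feasibly serve all demand totals ≥ 236 even under its best assignment. Minimum: 227.

227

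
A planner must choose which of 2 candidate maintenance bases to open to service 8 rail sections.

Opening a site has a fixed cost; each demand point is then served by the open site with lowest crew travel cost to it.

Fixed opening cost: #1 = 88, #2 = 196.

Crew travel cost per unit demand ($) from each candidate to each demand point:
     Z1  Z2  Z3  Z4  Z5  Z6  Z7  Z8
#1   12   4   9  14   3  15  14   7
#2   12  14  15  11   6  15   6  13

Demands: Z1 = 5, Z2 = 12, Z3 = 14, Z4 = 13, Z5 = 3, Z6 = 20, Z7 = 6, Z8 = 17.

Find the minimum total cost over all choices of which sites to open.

Open {#1}: assign each demand point to its cheapest open site.
  Z1→#1 5×12=60, Z2→#1 12×4=48, Z3→#1 14×9=126, Z4→#1 13×14=182, Z5→#1 3×3=9, Z6→#1 20×15=300, Z7→#1 6×14=84, Z8→#1 17×7=119
  crew travel cost 928, fixed 88 → total 1016.
Compare {#1, #2}: crew travel cost 841 + fixed 284 = 1125.
Compare {#2}: crew travel cost 1156 + fixed 196 = 1352.

1016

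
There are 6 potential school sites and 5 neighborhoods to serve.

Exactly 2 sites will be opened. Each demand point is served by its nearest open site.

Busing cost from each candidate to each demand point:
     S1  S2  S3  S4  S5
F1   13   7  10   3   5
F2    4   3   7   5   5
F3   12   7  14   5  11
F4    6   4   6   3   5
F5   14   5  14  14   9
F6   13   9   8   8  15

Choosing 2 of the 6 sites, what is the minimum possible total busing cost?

21

Open {F2, F4}.
  S1→F2 4, S2→F2 3, S3→F4 6, S4→F4 3, S5→F2 5  ⇒ total 21.
Compare {F1, F2}: total 22.
Compare {F1, F4}: total 24.
No size-2 selection does better; minimum is 21.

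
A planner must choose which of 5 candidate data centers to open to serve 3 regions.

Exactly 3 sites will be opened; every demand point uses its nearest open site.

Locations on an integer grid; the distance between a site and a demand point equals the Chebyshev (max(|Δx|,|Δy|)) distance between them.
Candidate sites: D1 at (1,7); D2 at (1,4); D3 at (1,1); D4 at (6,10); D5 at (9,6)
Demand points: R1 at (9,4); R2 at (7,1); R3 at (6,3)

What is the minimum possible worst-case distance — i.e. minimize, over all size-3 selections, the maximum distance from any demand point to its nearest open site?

Open {D1, D2, D5}.
  Farthest demand point is R2 at distance 5 (to D5); all others are ≤ 5.
With {D1, D3, D5} the worst case is 5.
With {D1, D4, D5} the worst case is 5.
No size-3 selection achieves below 5.

5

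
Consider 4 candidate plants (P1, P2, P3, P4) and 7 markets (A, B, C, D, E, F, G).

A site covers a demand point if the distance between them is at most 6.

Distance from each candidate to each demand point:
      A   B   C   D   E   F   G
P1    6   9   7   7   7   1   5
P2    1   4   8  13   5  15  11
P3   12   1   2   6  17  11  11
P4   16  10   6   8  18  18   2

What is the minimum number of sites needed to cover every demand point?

Coverage sets (demand points within 6 of each site):
  P1: {A, F, G}
  P2: {A, B, E}
  P3: {B, C, D}
  P4: {C, G}
No 2 sites suffice: every size-2 union leaves at least one demand point uncovered.
But {P1, P2, P3} covers everything, so the minimum is 3.

3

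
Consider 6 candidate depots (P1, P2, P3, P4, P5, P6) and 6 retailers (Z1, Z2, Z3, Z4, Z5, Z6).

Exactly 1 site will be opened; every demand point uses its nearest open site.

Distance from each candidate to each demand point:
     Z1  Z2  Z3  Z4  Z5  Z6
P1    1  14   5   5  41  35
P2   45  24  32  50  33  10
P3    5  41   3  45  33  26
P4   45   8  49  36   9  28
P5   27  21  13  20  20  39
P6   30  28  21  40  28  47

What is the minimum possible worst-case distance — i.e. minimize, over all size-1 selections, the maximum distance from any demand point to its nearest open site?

39

Open {P5}.
  Farthest demand point is Z6 at distance 39 (to P5); all others are ≤ 39.
With {P1} the worst case is 41.
With {P3} the worst case is 45.
No size-1 selection achieves below 39.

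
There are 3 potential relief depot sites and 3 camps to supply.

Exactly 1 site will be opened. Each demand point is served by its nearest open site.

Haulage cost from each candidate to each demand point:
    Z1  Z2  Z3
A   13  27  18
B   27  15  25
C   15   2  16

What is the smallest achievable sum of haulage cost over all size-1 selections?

Open {C}.
  Z1→C 15, Z2→C 2, Z3→C 16  ⇒ total 33.
Compare {A}: total 58.
Compare {B}: total 67.

33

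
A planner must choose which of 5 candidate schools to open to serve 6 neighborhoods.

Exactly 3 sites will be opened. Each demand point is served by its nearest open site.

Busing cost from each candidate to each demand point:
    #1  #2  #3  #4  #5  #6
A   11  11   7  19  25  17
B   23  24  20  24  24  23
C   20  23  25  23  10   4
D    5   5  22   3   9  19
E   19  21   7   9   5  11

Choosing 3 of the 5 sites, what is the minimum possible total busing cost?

29

Open {C, D, E}.
  #1→D 5, #2→D 5, #3→E 7, #4→D 3, #5→E 5, #6→C 4  ⇒ total 29.
Compare {A, C, D}: total 33.
Compare {A, D, E}: total 36.
No size-3 selection does better; minimum is 29.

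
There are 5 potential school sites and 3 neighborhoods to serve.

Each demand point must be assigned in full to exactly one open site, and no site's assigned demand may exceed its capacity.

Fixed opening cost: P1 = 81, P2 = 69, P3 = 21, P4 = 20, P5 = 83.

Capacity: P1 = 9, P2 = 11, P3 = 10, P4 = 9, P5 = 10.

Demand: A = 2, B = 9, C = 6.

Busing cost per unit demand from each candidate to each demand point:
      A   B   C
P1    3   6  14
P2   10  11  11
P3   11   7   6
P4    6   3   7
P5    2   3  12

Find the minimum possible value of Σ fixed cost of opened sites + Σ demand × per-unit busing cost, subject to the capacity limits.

Open {P3, P4}; cheapest assignment that respects the capacities:
  P3 (cap 10, load 8): A, C — cost 2×11 + 6×6 = 58
  P4 (cap 9, load 9): B — cost 9×3 = 27
  Shipping 85, fixed 41 → total 126.
  Any other capacity-feasible assignment to {P3, P4} ships for at least 85.
Compare {P4, P5}: its best feasible assignment gives total 184.
Compare {P3, P5}: its best feasible assignment gives total 189.
Every other set of open sites that can feasibly serve all demand totals ≥ 184 even under its best assignment. Minimum: 126.

126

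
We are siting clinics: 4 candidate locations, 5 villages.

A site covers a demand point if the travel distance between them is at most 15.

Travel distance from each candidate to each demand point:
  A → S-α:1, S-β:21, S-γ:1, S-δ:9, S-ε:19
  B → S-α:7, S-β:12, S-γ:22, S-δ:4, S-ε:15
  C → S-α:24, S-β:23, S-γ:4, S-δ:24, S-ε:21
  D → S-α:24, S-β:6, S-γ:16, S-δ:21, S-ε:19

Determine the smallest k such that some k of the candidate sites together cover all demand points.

2

Coverage sets (demand points within 15 of each site):
  A: {S-α, S-γ, S-δ}
  B: {S-α, S-β, S-δ, S-ε}
  C: {S-γ}
  D: {S-β}
No single site covers all 5 demand points.
But {A, B} covers everything, so the minimum is 2.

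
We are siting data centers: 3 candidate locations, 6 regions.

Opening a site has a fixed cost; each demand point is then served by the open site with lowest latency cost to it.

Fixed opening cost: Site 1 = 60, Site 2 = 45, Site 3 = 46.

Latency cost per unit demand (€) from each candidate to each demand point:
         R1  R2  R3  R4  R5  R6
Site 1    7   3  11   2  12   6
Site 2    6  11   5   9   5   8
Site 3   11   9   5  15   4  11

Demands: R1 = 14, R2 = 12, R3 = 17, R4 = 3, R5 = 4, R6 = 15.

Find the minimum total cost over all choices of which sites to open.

426

Open {Site 1, Site 2}: assign each demand point to its cheapest open site.
  R1→Site 2 14×6=84, R2→Site 1 12×3=36, R3→Site 2 17×5=85, R4→Site 1 3×2=6, R5→Site 2 4×5=20, R6→Site 1 15×6=90
  latency cost 321, fixed 105 → total 426.
Compare {Site 1, Site 3}: latency cost 331 + fixed 106 = 437.
Compare {Site 1, Site 2, Site 3}: latency cost 317 + fixed 151 = 468.
Compare {Site 2}: latency cost 468 + fixed 45 = 513.
All other subsets cost ≥ 437. Minimum total cost: 426.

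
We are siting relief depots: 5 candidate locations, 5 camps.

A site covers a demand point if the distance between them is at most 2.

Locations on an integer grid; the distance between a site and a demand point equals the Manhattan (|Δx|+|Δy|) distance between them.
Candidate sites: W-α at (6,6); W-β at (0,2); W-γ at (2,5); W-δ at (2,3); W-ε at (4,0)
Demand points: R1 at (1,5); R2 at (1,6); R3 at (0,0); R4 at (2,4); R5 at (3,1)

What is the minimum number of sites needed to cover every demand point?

Coverage sets (demand points within 2 of each site):
  W-α: {}
  W-β: {R3}
  W-γ: {R1, R2, R4}
  W-δ: {R4}
  W-ε: {R5}
No 2 sites suffice: every size-2 union leaves at least one demand point uncovered.
But {W-β, W-γ, W-ε} covers everything, so the minimum is 3.

3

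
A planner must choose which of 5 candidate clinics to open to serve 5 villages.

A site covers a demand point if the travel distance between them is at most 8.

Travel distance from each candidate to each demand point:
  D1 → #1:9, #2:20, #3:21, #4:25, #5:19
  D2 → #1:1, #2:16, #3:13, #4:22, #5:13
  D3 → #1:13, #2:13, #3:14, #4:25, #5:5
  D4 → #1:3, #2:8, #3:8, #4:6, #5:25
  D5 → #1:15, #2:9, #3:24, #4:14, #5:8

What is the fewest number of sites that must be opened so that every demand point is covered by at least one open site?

2

Coverage sets (demand points within 8 of each site):
  D1: {}
  D2: {#1}
  D3: {#5}
  D4: {#1, #2, #3, #4}
  D5: {#5}
No single site covers all 5 demand points.
But {D3, D4} covers everything, so the minimum is 2.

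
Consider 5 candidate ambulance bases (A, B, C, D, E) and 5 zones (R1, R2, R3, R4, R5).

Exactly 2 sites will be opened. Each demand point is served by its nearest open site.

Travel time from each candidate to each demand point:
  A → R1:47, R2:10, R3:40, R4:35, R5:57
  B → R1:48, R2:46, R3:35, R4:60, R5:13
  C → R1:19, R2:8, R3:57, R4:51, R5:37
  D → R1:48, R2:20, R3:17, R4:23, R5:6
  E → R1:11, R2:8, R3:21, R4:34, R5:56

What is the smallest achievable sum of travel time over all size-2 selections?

65

Open {D, E}.
  R1→E 11, R2→E 8, R3→D 17, R4→D 23, R5→D 6  ⇒ total 65.
Compare {C, D}: total 73.
Compare {B, E}: total 87.
No size-2 selection does better; minimum is 65.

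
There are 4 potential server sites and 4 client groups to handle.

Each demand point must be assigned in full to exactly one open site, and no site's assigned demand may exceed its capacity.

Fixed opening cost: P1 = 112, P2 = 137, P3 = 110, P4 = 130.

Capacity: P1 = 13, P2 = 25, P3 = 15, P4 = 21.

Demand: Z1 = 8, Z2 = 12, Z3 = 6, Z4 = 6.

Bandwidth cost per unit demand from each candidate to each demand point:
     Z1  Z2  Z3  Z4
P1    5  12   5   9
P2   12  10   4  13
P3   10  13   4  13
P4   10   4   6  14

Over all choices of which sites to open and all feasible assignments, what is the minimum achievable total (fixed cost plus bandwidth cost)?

Open {P1, P4}; cheapest assignment that respects the capacities:
  P1 (cap 13, load 12): Z3, Z4 — cost 6×5 + 6×9 = 84
  P4 (cap 21, load 20): Z1, Z2 — cost 8×10 + 12×4 = 128
  Shipping 212, fixed 242 → total 454.
  Any other capacity-feasible assignment to {P1, P4} ships for at least 212.
Compare {P3, P4}: its best feasible assignment gives total 470.
Compare {P2, P4}: its best feasible assignment gives total 497.
Every other set of open sites that can feasibly serve all demand totals ≥ 470 even under its best assignment. Minimum: 454.

454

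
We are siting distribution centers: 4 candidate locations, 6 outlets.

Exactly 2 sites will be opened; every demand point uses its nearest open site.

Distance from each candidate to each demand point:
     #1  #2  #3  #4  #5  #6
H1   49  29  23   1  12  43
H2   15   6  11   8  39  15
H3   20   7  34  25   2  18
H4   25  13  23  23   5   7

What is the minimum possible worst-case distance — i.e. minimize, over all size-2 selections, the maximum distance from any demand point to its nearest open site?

Open {H1, H2}.
  Farthest demand point is #1 at distance 15 (to H2); all others are ≤ 15.
With {H2, H3} the worst case is 15.
With {H2, H4} the worst case is 15.
No size-2 selection achieves below 15.

15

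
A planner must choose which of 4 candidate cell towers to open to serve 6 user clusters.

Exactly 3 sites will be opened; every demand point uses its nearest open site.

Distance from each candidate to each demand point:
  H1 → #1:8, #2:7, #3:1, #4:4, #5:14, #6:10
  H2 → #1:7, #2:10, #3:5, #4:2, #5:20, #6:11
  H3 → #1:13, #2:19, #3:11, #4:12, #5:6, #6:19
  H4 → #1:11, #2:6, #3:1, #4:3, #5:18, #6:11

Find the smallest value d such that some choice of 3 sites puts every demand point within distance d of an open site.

Open {H1, H2, H3}.
  Farthest demand point is #6 at distance 10 (to H1); all others are ≤ 10.
With {H1, H3, H4} the worst case is 10.
With {H2, H3, H4} the worst case is 11.
No size-3 selection achieves below 10.

10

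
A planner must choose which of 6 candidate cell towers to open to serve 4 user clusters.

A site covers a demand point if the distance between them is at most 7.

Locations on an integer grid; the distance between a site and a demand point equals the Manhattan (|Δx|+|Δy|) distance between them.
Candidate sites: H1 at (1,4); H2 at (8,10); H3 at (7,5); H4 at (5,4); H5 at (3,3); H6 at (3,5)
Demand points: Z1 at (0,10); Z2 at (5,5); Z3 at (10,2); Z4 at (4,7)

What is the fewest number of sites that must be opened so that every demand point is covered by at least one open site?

Coverage sets (demand points within 7 of each site):
  H1: {Z1, Z2, Z4}
  H2: {Z4}
  H3: {Z2, Z3, Z4}
  H4: {Z2, Z3, Z4}
  H5: {Z2, Z4}
  H6: {Z2, Z4}
No single site covers all 4 demand points.
But {H1, H3} covers everything, so the minimum is 2.

2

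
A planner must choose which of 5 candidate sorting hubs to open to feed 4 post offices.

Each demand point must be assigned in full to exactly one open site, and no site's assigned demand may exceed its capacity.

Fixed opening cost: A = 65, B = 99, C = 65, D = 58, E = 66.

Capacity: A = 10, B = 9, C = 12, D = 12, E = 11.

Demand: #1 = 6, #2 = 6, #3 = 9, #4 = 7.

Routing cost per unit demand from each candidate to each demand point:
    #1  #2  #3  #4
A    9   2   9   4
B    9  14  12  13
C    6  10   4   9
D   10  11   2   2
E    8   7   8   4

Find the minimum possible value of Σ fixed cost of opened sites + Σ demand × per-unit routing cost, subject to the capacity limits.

330

Open {A, C, D}; cheapest assignment that respects the capacities:
  A (cap 10, load 7): #4 — cost 7×4 = 28
  C (cap 12, load 12): #1, #2 — cost 6×6 + 6×10 = 96
  D (cap 12, load 9): #3 — cost 9×2 = 18
  Shipping 142, fixed 188 → total 330.
  Any other capacity-feasible assignment to {A, C, D} ships for at least 142.
Compare {C, D, E}: its best feasible assignment gives total 331.
Compare {A, C, D, E}: its best feasible assignment gives total 348.
Every other set of open sites that can feasibly serve all demand totals ≥ 331 even under its best assignment. Minimum: 330.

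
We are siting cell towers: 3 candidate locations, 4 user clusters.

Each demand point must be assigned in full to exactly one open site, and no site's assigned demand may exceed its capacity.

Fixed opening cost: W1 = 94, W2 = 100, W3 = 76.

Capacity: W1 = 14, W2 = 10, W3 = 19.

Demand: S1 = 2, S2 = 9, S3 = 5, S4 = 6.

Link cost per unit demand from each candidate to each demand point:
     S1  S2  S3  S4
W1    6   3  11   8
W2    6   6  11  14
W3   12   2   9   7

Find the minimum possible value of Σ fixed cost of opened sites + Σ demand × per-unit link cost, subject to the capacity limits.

Open {W1, W3}; cheapest assignment that respects the capacities:
  W1 (cap 14, load 8): S1, S4 — cost 2×6 + 6×8 = 60
  W3 (cap 19, load 14): S2, S3 — cost 9×2 + 5×9 = 63
  Shipping 123, fixed 170 → total 293.
  Any other capacity-feasible assignment to {W1, W3} ships for at least 123.
Compare {W2, W3}: its best feasible assignment gives total 303.
Compare {W1, W2}: its best feasible assignment gives total 363.
Every other set of open sites that can feasibly serve all demand totals ≥ 303 even under its best assignment. Minimum: 293.

293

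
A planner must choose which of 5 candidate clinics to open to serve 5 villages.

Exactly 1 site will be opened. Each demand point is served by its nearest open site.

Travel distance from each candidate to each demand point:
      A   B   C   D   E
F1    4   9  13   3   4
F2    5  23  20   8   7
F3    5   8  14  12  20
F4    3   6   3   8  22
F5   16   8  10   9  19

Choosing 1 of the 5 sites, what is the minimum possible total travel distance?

33

Open {F1}.
  A→F1 4, B→F1 9, C→F1 13, D→F1 3, E→F1 4  ⇒ total 33.
Compare {F4}: total 42.
Compare {F3}: total 59.
No size-1 selection does better; minimum is 33.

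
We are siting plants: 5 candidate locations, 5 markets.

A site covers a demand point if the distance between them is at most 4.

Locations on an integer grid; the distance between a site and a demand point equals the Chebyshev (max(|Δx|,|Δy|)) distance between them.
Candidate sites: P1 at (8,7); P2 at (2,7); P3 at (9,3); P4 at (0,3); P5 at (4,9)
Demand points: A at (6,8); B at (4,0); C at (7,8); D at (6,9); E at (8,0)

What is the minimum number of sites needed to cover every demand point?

3

Coverage sets (demand points within 4 of each site):
  P1: {A, C, D}
  P2: {A, D}
  P3: {E}
  P4: {B}
  P5: {A, C, D}
No 2 sites suffice: every size-2 union leaves at least one demand point uncovered.
But {P1, P3, P4} covers everything, so the minimum is 3.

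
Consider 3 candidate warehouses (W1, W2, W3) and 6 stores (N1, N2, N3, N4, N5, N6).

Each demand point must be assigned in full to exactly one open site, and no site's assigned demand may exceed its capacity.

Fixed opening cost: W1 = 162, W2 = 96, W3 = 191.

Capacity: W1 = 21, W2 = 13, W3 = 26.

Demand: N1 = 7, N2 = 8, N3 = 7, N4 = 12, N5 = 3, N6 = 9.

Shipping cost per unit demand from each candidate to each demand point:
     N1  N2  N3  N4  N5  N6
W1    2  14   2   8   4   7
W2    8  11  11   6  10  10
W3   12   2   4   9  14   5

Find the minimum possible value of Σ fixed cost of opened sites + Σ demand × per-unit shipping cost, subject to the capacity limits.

Open {W1, W2, W3}; cheapest assignment that respects the capacities:
  W1 (cap 21, load 17): N1, N3, N5 — cost 7×2 + 7×2 + 3×4 = 40
  W2 (cap 13, load 12): N4 — cost 12×6 = 72
  W3 (cap 26, load 17): N2, N6 — cost 8×2 + 9×5 = 61
  Shipping 173, fixed 449 → total 622.
  Any other capacity-feasible assignment to {W1, W2, W3} ships for at least 173.
Compare {W1, W3}: its best feasible assignment gives total 682.
Every other set of open sites that can feasibly serve all demand totals ≥ 682 even under its best assignment. Minimum: 622.

622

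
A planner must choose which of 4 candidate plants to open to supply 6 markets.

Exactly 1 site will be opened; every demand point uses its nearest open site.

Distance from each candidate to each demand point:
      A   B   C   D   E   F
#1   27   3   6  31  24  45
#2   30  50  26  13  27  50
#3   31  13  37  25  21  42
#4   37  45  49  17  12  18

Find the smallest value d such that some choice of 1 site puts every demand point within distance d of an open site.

Open {#3}.
  Farthest demand point is F at distance 42 (to #3); all others are ≤ 42.
With {#1} the worst case is 45.
With {#4} the worst case is 49.
No size-1 selection achieves below 42.

42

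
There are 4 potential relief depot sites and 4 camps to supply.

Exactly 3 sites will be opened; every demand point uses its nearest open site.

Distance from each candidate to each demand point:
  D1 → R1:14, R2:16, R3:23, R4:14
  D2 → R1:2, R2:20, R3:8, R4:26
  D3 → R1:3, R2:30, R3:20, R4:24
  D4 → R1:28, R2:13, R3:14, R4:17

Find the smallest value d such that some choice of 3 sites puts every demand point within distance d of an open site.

14

Open {D1, D2, D4}.
  Farthest demand point is R4 at distance 14 (to D1); all others are ≤ 14.
With {D1, D3, D4} the worst case is 14.
With {D1, D2, D3} the worst case is 16.
No size-3 selection achieves below 14.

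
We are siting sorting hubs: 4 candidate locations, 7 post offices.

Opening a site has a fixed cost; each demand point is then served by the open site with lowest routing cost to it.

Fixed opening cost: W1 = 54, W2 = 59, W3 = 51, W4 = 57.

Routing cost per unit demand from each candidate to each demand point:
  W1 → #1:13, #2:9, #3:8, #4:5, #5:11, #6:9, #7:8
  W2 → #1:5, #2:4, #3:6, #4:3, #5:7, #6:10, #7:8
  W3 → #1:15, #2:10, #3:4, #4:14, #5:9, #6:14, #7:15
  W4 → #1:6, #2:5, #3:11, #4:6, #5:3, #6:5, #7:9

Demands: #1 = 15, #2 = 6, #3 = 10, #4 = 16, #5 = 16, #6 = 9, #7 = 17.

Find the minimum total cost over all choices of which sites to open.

552

Open {W2, W4}: assign each demand point to its cheapest open site.
  #1→W2 15×5=75, #2→W2 6×4=24, #3→W2 10×6=60, #4→W2 16×3=48, #5→W4 16×3=48, #6→W4 9×5=45, #7→W2 17×8=136
  routing cost 436, fixed 116 → total 552.
Compare {W2, W3, W4}: routing cost 416 + fixed 167 = 583.
Compare {W2}: routing cost 545 + fixed 59 = 604.
Compare {W1, W2, W4}: routing cost 436 + fixed 170 = 606.
All other subsets cost ≥ 583. Minimum total cost: 552.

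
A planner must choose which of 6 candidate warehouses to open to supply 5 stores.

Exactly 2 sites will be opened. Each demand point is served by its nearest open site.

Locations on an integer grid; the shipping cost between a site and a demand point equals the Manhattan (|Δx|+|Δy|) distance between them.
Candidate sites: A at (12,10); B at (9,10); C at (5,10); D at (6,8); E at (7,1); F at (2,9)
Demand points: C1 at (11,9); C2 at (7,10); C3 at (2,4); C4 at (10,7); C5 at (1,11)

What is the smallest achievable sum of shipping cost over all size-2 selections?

Open {B, F}.
  C1→B 3, C2→B 2, C3→F 5, C4→B 4, C5→F 3  ⇒ total 17.
Compare {A, F}: total 20.
Compare {D, F}: total 22.
No size-2 selection does better; minimum is 17.

17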